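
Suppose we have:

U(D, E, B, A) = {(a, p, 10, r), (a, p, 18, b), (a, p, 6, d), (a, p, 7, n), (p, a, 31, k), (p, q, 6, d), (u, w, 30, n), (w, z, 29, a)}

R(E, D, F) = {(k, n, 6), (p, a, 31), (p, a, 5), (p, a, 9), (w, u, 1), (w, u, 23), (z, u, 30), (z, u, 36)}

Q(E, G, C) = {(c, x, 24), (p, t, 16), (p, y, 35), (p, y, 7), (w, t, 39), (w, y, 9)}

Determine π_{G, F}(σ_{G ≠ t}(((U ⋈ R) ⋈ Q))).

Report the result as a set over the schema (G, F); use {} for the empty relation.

{(y, 1), (y, 23), (y, 31), (y, 5), (y, 9)}

Joining U and R on D, E yields {(a, p, 10, r, 31), (a, p, 10, r, 5), (a, p, 10, r, 9), (a, p, 18, b, 31), (a, p, 18, b, 5), (a, p, 18, b, 9), (a, p, 6, d, 31), (a, p, 6, d, 5), (a, p, 6, d, 9), (a, p, 7, n, 31), (a, p, 7, n, 5), (a, p, 7, n, 9), (u, w, 30, n, 1), (u, w, 30, n, 23)}.
Joining (U ⋈ R) and Q on E yields {(a, p, 10, r, 31, t, 16), (a, p, 10, r, 31, y, 35), (a, p, 10, r, 31, y, 7), (a, p, 10, r, 5, t, 16), (a, p, 10, r, 5, y, 35), (a, p, 10, r, 5, y, 7), (a, p, 10, r, 9, t, 16), (a, p, 10, r, 9, y, 35), (a, p, 10, r, 9, y, 7), (a, p, 18, b, 31, t, 16), (a, p, 18, b, 31, y, 35), (a, p, 18, b, 31, y, 7), (a, p, 18, b, 5, t, 16), (a, p, 18, b, 5, y, 35), (a, p, 18, b, 5, y, 7), (a, p, 18, b, 9, t, 16), (a, p, 18, b, 9, y, 35), (a, p, 18, b, 9, y, 7), (a, p, 6, d, 31, t, 16), (a, p, 6, d, 31, y, 35), (a, p, 6, d, 31, y, 7), (a, p, 6, d, 5, t, 16), (a, p, 6, d, 5, y, 35), (a, p, 6, d, 5, y, 7), (a, p, 6, d, 9, t, 16), (a, p, 6, d, 9, y, 35), (a, p, 6, d, 9, y, 7), (a, p, 7, n, 31, t, 16), (a, p, 7, n, 31, y, 35), (a, p, 7, n, 31, y, 7), (a, p, 7, n, 5, t, 16), (a, p, 7, n, 5, y, 35), (a, p, 7, n, 5, y, 7), (a, p, 7, n, 9, t, 16), (a, p, 7, n, 9, y, 35), (a, p, 7, n, 9, y, 7), (u, w, 30, n, 1, t, 39), (u, w, 30, n, 1, y, 9), (u, w, 30, n, 23, t, 39), (u, w, 30, n, 23, y, 9)}.
Selection G ≠ t: {(a, p, 10, r, 31, y, 35), (a, p, 10, r, 31, y, 7), (a, p, 10, r, 5, y, 35), (a, p, 10, r, 5, y, 7), (a, p, 10, r, 9, y, 35), (a, p, 10, r, 9, y, 7), (a, p, 18, b, 31, y, 35), (a, p, 18, b, 31, y, 7), (a, p, 18, b, 5, y, 35), (a, p, 18, b, 5, y, 7), (a, p, 18, b, 9, y, 35), (a, p, 18, b, 9, y, 7), (a, p, 6, d, 31, y, 35), (a, p, 6, d, 31, y, 7), (a, p, 6, d, 5, y, 35), (a, p, 6, d, 5, y, 7), (a, p, 6, d, 9, y, 35), (a, p, 6, d, 9, y, 7), (a, p, 7, n, 31, y, 35), (a, p, 7, n, 31, y, 7), (a, p, 7, n, 5, y, 35), (a, p, 7, n, 5, y, 7), (a, p, 7, n, 9, y, 35), (a, p, 7, n, 9, y, 7), (u, w, 30, n, 1, y, 9), (u, w, 30, n, 23, y, 9)}
π_{G, F} gives {(y, 1), (y, 23), (y, 31), (y, 5), (y, 9)} (21 duplicate(s) eliminated).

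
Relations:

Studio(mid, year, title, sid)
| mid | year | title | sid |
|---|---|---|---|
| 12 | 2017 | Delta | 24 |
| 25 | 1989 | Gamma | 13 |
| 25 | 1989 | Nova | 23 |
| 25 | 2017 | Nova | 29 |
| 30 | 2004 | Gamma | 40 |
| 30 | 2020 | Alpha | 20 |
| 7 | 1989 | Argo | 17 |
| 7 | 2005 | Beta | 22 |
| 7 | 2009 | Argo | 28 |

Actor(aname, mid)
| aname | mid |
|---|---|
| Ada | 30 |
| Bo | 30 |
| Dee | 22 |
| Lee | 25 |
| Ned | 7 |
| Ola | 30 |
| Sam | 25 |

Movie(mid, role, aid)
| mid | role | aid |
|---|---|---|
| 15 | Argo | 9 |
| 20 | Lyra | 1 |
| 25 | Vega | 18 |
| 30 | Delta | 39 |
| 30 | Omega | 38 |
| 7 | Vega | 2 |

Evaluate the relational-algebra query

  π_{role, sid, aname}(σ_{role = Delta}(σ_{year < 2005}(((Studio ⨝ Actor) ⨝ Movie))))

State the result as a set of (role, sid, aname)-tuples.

{(Delta, 40, Ada), (Delta, 40, Bo), (Delta, 40, Ola)}

Studio ⋈ Actor (natural join on mid): {(25, 1989, Gamma, 13, Lee), (25, 1989, Gamma, 13, Sam), (25, 1989, Nova, 23, Lee), (25, 1989, Nova, 23, Sam), (25, 2017, Nova, 29, Lee), (25, 2017, Nova, 29, Sam), (30, 2004, Gamma, 40, Ada), (30, 2004, Gamma, 40, Bo), (30, 2004, Gamma, 40, Ola), (30, 2020, Alpha, 20, Ada), (30, 2020, Alpha, 20, Bo), (30, 2020, Alpha, 20, Ola), (7, 1989, Argo, 17, Ned), (7, 2005, Beta, 22, Ned), (7, 2009, Argo, 28, Ned)}
(Studio ⨝ Actor) ⋈ Movie (natural join on mid): {(25, 1989, Gamma, 13, Lee, Vega, 18), (25, 1989, Gamma, 13, Sam, Vega, 18), (25, 1989, Nova, 23, Lee, Vega, 18), (25, 1989, Nova, 23, Sam, Vega, 18), (25, 2017, Nova, 29, Lee, Vega, 18), (25, 2017, Nova, 29, Sam, Vega, 18), (30, 2004, Gamma, 40, Ada, Delta, 39), (30, 2004, Gamma, 40, Ada, Omega, 38), (30, 2004, Gamma, 40, Bo, Delta, 39), (30, 2004, Gamma, 40, Bo, Omega, 38), (30, 2004, Gamma, 40, Ola, Delta, 39), (30, 2004, Gamma, 40, Ola, Omega, 38), (30, 2020, Alpha, 20, Ada, Delta, 39), (30, 2020, Alpha, 20, Ada, Omega, 38), (30, 2020, Alpha, 20, Bo, Delta, 39), (30, 2020, Alpha, 20, Bo, Omega, 38), (30, 2020, Alpha, 20, Ola, Delta, 39), (30, 2020, Alpha, 20, Ola, Omega, 38), (7, 1989, Argo, 17, Ned, Vega, 2), (7, 2005, Beta, 22, Ned, Vega, 2), (7, 2009, Argo, 28, Ned, Vega, 2)}
σ[year < 2005]: keep tuples satisfying year < 2005 → {(25, 1989, Gamma, 13, Lee, Vega, 18), (25, 1989, Gamma, 13, Sam, Vega, 18), (25, 1989, Nova, 23, Lee, Vega, 18), (25, 1989, Nova, 23, Sam, Vega, 18), (30, 2004, Gamma, 40, Ada, Delta, 39), (30, 2004, Gamma, 40, Ada, Omega, 38), (30, 2004, Gamma, 40, Bo, Delta, 39), (30, 2004, Gamma, 40, Bo, Omega, 38), (30, 2004, Gamma, 40, Ola, Delta, 39), (30, 2004, Gamma, 40, Ola, Omega, 38), (7, 1989, Argo, 17, Ned, Vega, 2)}
σ[role = Delta]: keep tuples satisfying role = Delta → {(30, 2004, Gamma, 40, Ada, Delta, 39), (30, 2004, Gamma, 40, Bo, Delta, 39), (30, 2004, Gamma, 40, Ola, Delta, 39)}
π[role, sid, aname]: project onto (role, sid, aname) → {(Delta, 40, Ada), (Delta, 40, Bo), (Delta, 40, Ola)}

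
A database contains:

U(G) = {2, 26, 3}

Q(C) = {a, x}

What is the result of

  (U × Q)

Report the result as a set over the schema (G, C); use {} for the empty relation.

{(2, a), (2, x), (26, a), (26, x), (3, a), (3, x)}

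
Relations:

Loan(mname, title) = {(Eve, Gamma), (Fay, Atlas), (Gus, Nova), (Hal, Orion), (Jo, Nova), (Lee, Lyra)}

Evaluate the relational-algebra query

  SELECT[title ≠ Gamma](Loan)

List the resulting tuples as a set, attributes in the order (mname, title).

{(Fay, Atlas), (Gus, Nova), (Hal, Orion), (Jo, Nova), (Lee, Lyra)}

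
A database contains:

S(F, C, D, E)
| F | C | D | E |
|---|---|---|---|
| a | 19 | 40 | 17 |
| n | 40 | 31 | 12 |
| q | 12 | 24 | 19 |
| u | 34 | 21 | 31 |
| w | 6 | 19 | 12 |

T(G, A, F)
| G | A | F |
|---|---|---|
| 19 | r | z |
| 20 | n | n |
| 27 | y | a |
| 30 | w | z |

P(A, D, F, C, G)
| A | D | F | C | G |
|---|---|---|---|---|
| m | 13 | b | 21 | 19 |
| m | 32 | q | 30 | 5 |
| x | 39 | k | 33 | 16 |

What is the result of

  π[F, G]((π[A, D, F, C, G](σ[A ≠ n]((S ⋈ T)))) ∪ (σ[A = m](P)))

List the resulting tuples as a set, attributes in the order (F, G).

{(a, 27), (b, 19), (q, 5)}

S ⋈ T (natural join on F): {(a, 19, 40, 17, 27, y), (n, 40, 31, 12, 20, n)}
Filtering on A ≠ n leaves {(a, 19, 40, 17, 27, y)}.
π_{A, D, F, C, G} gives {(y, 40, a, 19, 27)}.
Filtering on A = m leaves {(m, 13, b, 21, 19), (m, 32, q, 30, 5)}.
Taking the union: {(m, 13, b, 21, 19), (m, 32, q, 30, 5), (y, 40, a, 19, 27)}
π_{F, G} gives {(a, 27), (b, 19), (q, 5)}.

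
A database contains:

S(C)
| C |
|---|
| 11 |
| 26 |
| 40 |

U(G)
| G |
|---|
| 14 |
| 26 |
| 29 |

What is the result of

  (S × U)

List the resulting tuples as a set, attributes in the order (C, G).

{(11, 14), (11, 26), (11, 29), (26, 14), (26, 26), (26, 29), (40, 14), (40, 26), (40, 29)}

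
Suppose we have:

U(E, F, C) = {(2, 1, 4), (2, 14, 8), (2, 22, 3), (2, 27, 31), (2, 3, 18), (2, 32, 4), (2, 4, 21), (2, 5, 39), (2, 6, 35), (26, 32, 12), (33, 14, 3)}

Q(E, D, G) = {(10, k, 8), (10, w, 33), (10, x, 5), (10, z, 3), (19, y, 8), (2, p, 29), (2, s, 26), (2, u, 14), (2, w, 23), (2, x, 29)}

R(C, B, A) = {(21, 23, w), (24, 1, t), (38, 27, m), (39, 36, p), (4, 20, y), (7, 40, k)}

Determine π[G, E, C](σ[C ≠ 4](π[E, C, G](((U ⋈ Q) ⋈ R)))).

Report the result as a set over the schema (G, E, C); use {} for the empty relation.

U ⋈ Q (natural join on E): {(2, 1, 4, p, 29), (2, 1, 4, s, 26), (2, 1, 4, u, 14), (2, 1, 4, w, 23), (2, 1, 4, x, 29), (2, 14, 8, p, 29), (2, 14, 8, s, 26), (2, 14, 8, u, 14), (2, 14, 8, w, 23), (2, 14, 8, x, 29), (2, 22, 3, p, 29), (2, 22, 3, s, 26), (2, 22, 3, u, 14), (2, 22, 3, w, 23), (2, 22, 3, x, 29), (2, 27, 31, p, 29), (2, 27, 31, s, 26), (2, 27, 31, u, 14), (2, 27, 31, w, 23), (2, 27, 31, x, 29), (2, 3, 18, p, 29), (2, 3, 18, s, 26), (2, 3, 18, u, 14), (2, 3, 18, w, 23), (2, 3, 18, x, 29), (2, 32, 4, p, 29), (2, 32, 4, s, 26), (2, 32, 4, u, 14), (2, 32, 4, w, 23), (2, 32, 4, x, 29), (2, 4, 21, p, 29), (2, 4, 21, s, 26), (2, 4, 21, u, 14), (2, 4, 21, w, 23), (2, 4, 21, x, 29), (2, 5, 39, p, 29), (2, 5, 39, s, 26), (2, 5, 39, u, 14), (2, 5, 39, w, 23), (2, 5, 39, x, 29), (2, 6, 35, p, 29), (2, 6, 35, s, 26), (2, 6, 35, u, 14), (2, 6, 35, w, 23), (2, 6, 35, x, 29)}
(U ⋈ Q) ⋈ R (natural join on C): {(2, 1, 4, p, 29, 20, y), (2, 1, 4, s, 26, 20, y), (2, 1, 4, u, 14, 20, y), (2, 1, 4, w, 23, 20, y), (2, 1, 4, x, 29, 20, y), (2, 32, 4, p, 29, 20, y), (2, 32, 4, s, 26, 20, y), (2, 32, 4, u, 14, 20, y), (2, 32, 4, w, 23, 20, y), (2, 32, 4, x, 29, 20, y), (2, 4, 21, p, 29, 23, w), (2, 4, 21, s, 26, 23, w), (2, 4, 21, u, 14, 23, w), (2, 4, 21, w, 23, 23, w), (2, 4, 21, x, 29, 23, w), (2, 5, 39, p, 29, 36, p), (2, 5, 39, s, 26, 36, p), (2, 5, 39, u, 14, 36, p), (2, 5, 39, w, 23, 36, p), (2, 5, 39, x, 29, 36, p)}
Projecting to E, C, G (8 duplicate(s) eliminated): {(2, 21, 14), (2, 21, 23), (2, 21, 26), (2, 21, 29), (2, 39, 14), (2, 39, 23), (2, 39, 26), (2, 39, 29), (2, 4, 14), (2, 4, 23), (2, 4, 26), (2, 4, 29)}
Filtering on C ≠ 4 leaves {(2, 21, 14), (2, 21, 23), (2, 21, 26), (2, 21, 29), (2, 39, 14), (2, 39, 23), (2, 39, 26), (2, 39, 29)}.
Projecting to G, E, C: {(14, 2, 21), (14, 2, 39), (23, 2, 21), (23, 2, 39), (26, 2, 21), (26, 2, 39), (29, 2, 21), (29, 2, 39)}

{(14, 2, 21), (14, 2, 39), (23, 2, 21), (23, 2, 39), (26, 2, 21), (26, 2, 39), (29, 2, 21), (29, 2, 39)}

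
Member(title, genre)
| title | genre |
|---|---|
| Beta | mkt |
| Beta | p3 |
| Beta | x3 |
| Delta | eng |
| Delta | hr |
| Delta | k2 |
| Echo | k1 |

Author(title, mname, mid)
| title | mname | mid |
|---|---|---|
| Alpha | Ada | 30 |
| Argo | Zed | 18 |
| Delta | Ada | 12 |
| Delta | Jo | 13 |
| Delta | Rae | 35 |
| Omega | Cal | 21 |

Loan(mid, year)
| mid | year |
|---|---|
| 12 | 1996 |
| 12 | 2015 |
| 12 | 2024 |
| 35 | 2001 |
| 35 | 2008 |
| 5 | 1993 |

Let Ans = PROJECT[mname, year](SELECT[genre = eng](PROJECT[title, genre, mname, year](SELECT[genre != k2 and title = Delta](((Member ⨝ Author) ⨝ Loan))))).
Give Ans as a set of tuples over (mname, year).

{(Ada, 1996), (Ada, 2015), (Ada, 2024), (Rae, 2001), (Rae, 2008)}

Member ⋈ Author (natural join on title): {(Delta, eng, Ada, 12), (Delta, eng, Jo, 13), (Delta, eng, Rae, 35), (Delta, hr, Ada, 12), (Delta, hr, Jo, 13), (Delta, hr, Rae, 35), (Delta, k2, Ada, 12), (Delta, k2, Jo, 13), (Delta, k2, Rae, 35)}
(Member ⨝ Author) ⋈ Loan (natural join on mid): {(Delta, eng, Ada, 12, 1996), (Delta, eng, Ada, 12, 2015), (Delta, eng, Ada, 12, 2024), (Delta, eng, Rae, 35, 2001), (Delta, eng, Rae, 35, 2008), (Delta, hr, Ada, 12, 1996), (Delta, hr, Ada, 12, 2015), (Delta, hr, Ada, 12, 2024), (Delta, hr, Rae, 35, 2001), (Delta, hr, Rae, 35, 2008), (Delta, k2, Ada, 12, 1996), (Delta, k2, Ada, 12, 2015), (Delta, k2, Ada, 12, 2024), (Delta, k2, Rae, 35, 2001), (Delta, k2, Rae, 35, 2008)}
Filtering on genre != k2 and title = Delta leaves {(Delta, eng, Ada, 12, 1996), (Delta, eng, Ada, 12, 2015), (Delta, eng, Ada, 12, 2024), (Delta, eng, Rae, 35, 2001), (Delta, eng, Rae, 35, 2008), (Delta, hr, Ada, 12, 1996), (Delta, hr, Ada, 12, 2015), (Delta, hr, Ada, 12, 2024), (Delta, hr, Rae, 35, 2001), (Delta, hr, Rae, 35, 2008)}.
Projecting to title, genre, mname, year: {(Delta, eng, Ada, 1996), (Delta, eng, Ada, 2015), (Delta, eng, Ada, 2024), (Delta, eng, Rae, 2001), (Delta, eng, Rae, 2008), (Delta, hr, Ada, 1996), (Delta, hr, Ada, 2015), (Delta, hr, Ada, 2024), (Delta, hr, Rae, 2001), (Delta, hr, Rae, 2008)}
Filtering on genre = eng leaves {(Delta, eng, Ada, 1996), (Delta, eng, Ada, 2015), (Delta, eng, Ada, 2024), (Delta, eng, Rae, 2001), (Delta, eng, Rae, 2008)}.
Projecting to mname, year: {(Ada, 1996), (Ada, 2015), (Ada, 2024), (Rae, 2001), (Rae, 2008)}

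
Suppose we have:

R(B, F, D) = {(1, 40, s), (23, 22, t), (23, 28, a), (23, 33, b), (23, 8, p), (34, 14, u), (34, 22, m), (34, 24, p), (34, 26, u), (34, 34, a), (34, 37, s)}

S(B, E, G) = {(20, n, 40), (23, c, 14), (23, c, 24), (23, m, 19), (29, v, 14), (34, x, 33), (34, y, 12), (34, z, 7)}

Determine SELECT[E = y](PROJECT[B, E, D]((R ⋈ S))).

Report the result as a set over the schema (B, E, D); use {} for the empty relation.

{(34, y, a), (34, y, m), (34, y, p), (34, y, s), (34, y, u)}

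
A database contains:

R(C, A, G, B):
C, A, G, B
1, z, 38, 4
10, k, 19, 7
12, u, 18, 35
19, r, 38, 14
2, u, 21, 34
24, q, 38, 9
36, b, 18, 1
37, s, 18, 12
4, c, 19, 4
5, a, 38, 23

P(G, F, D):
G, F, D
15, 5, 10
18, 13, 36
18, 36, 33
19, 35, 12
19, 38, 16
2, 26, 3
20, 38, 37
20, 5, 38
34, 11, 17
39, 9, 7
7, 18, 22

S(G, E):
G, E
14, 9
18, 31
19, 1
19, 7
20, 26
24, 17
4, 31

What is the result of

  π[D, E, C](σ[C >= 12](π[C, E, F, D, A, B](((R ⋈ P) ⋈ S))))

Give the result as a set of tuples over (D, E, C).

{(33, 31, 12), (33, 31, 36), (33, 31, 37), (36, 31, 12), (36, 31, 36), (36, 31, 37)}

Joining R and P on G yields {(10, k, 19, 7, 35, 12), (10, k, 19, 7, 38, 16), (12, u, 18, 35, 13, 36), (12, u, 18, 35, 36, 33), (36, b, 18, 1, 13, 36), (36, b, 18, 1, 36, 33), (37, s, 18, 12, 13, 36), (37, s, 18, 12, 36, 33), (4, c, 19, 4, 35, 12), (4, c, 19, 4, 38, 16)}.
Joining (R ⋈ P) and S on G yields {(10, k, 19, 7, 35, 12, 1), (10, k, 19, 7, 35, 12, 7), (10, k, 19, 7, 38, 16, 1), (10, k, 19, 7, 38, 16, 7), (12, u, 18, 35, 13, 36, 31), (12, u, 18, 35, 36, 33, 31), (36, b, 18, 1, 13, 36, 31), (36, b, 18, 1, 36, 33, 31), (37, s, 18, 12, 13, 36, 31), (37, s, 18, 12, 36, 33, 31), (4, c, 19, 4, 35, 12, 1), (4, c, 19, 4, 35, 12, 7), (4, c, 19, 4, 38, 16, 1), (4, c, 19, 4, 38, 16, 7)}.
Keep only column(s) C, E, F, D, A, B: {(10, 1, 35, 12, k, 7), (10, 1, 38, 16, k, 7), (10, 7, 35, 12, k, 7), (10, 7, 38, 16, k, 7), (12, 31, 13, 36, u, 35), (12, 31, 36, 33, u, 35), (36, 31, 13, 36, b, 1), (36, 31, 36, 33, b, 1), (37, 31, 13, 36, s, 12), (37, 31, 36, 33, s, 12), (4, 1, 35, 12, c, 4), (4, 1, 38, 16, c, 4), (4, 7, 35, 12, c, 4), (4, 7, 38, 16, c, 4)}
Filtering on C >= 12 leaves {(12, 31, 13, 36, u, 35), (12, 31, 36, 33, u, 35), (36, 31, 13, 36, b, 1), (36, 31, 36, 33, b, 1), (37, 31, 13, 36, s, 12), (37, 31, 36, 33, s, 12)}.
Keep only column(s) D, E, C: {(33, 31, 12), (33, 31, 36), (33, 31, 37), (36, 31, 12), (36, 31, 36), (36, 31, 37)}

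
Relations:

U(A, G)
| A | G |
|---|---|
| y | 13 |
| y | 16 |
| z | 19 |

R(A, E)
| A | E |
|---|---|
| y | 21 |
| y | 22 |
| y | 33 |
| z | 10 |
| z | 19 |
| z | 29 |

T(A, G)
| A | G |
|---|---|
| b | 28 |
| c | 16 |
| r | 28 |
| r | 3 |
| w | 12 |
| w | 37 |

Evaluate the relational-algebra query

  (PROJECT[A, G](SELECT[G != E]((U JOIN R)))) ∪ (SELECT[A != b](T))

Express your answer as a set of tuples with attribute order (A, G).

{(c, 16), (r, 28), (r, 3), (w, 12), (w, 37), (y, 13), (y, 16), (z, 19)}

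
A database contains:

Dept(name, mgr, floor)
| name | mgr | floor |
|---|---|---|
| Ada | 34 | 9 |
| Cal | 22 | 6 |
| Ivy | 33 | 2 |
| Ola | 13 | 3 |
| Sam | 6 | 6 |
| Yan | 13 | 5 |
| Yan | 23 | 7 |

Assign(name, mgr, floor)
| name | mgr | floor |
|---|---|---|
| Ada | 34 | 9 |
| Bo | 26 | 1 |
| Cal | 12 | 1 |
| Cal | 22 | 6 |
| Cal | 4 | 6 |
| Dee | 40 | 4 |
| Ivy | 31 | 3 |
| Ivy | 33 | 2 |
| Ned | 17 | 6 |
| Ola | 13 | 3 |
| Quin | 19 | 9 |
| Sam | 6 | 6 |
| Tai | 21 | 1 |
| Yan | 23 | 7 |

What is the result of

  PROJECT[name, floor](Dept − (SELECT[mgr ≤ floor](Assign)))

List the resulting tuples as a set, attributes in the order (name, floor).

Apply σ_{mgr ≤ floor}; surviving tuples: {(Cal, 4, 6), (Sam, 6, 6)}
Difference: {(Ada, 34, 9), (Cal, 22, 6), (Ivy, 33, 2), (Ola, 13, 3), (Sam, 6, 6), (Yan, 13, 5), (Yan, 23, 7)} with {(Cal, 4, 6), (Sam, 6, 6)} → {(Ada, 34, 9), (Cal, 22, 6), (Ivy, 33, 2), (Ola, 13, 3), (Yan, 13, 5), (Yan, 23, 7)}
Projecting to name, floor: {(Ada, 9), (Cal, 6), (Ivy, 2), (Ola, 3), (Yan, 5), (Yan, 7)}

{(Ada, 9), (Cal, 6), (Ivy, 2), (Ola, 3), (Yan, 5), (Yan, 7)}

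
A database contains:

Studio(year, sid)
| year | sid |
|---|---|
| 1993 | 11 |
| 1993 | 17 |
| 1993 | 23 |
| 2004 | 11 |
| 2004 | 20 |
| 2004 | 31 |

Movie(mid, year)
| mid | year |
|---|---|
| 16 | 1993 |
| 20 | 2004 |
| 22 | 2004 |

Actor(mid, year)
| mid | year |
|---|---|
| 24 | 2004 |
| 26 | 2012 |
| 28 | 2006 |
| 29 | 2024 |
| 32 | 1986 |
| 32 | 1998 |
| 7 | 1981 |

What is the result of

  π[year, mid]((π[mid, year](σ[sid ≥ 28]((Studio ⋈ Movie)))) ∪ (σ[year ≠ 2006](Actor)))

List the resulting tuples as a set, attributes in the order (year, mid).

Studio ⋈ Movie (natural join on year): {(1993, 11, 16), (1993, 17, 16), (1993, 23, 16), (2004, 11, 20), (2004, 11, 22), (2004, 20, 20), (2004, 20, 22), (2004, 31, 20), (2004, 31, 22)}
Selection sid ≥ 28: {(2004, 31, 20), (2004, 31, 22)}
π_{mid, year} gives {(20, 2004), (22, 2004)}.
Selection year ≠ 2006: {(24, 2004), (26, 2012), (29, 2024), (32, 1986), (32, 1998), (7, 1981)}
Union: {(20, 2004), (22, 2004)} with {(24, 2004), (26, 2012), (29, 2024), (32, 1986), (32, 1998), (7, 1981)} → {(20, 2004), (22, 2004), (24, 2004), (26, 2012), (29, 2024), (32, 1986), (32, 1998), (7, 1981)}
π_{year, mid} gives {(1981, 7), (1986, 32), (1998, 32), (2004, 20), (2004, 22), (2004, 24), (2012, 26), (2024, 29)}.

{(1981, 7), (1986, 32), (1998, 32), (2004, 20), (2004, 22), (2004, 24), (2012, 26), (2024, 29)}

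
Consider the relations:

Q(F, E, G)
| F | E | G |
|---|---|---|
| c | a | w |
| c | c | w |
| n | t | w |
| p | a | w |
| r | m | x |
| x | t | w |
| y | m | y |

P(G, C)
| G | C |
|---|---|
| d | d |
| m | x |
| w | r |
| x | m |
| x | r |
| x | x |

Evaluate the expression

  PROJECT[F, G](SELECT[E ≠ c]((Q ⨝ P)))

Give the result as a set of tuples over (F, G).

Joining Q and P on G yields {(c, a, w, r), (c, c, w, r), (n, t, w, r), (p, a, w, r), (r, m, x, m), (r, m, x, r), (r, m, x, x), (x, t, w, r)}.
Filtering on E ≠ c leaves {(c, a, w, r), (n, t, w, r), (p, a, w, r), (r, m, x, m), (r, m, x, r), (r, m, x, x), (x, t, w, r)}.
Keep only column(s) F, G (2 duplicate(s) eliminated): {(c, w), (n, w), (p, w), (r, x), (x, w)}

{(c, w), (n, w), (p, w), (r, x), (x, w)}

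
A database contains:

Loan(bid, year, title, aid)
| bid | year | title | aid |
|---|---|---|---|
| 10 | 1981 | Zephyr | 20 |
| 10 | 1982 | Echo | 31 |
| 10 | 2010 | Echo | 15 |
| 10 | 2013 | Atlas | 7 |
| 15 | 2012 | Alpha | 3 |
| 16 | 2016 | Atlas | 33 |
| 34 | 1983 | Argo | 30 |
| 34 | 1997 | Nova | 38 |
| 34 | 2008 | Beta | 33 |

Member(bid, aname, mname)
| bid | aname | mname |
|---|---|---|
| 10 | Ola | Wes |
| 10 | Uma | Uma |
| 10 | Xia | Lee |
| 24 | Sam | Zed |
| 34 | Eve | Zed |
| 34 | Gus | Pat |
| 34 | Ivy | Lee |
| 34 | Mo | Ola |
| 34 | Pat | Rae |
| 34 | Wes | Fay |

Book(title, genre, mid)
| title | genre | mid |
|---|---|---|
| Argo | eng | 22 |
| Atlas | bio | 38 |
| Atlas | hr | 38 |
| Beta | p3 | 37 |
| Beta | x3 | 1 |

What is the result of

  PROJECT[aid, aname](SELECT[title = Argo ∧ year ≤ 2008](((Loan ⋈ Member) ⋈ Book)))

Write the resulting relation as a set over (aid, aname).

{(30, Eve), (30, Gus), (30, Ivy), (30, Mo), (30, Pat), (30, Wes)}

Joining Loan and Member on bid yields {(10, 1981, Zephyr, 20, Ola, Wes), (10, 1981, Zephyr, 20, Uma, Uma), (10, 1981, Zephyr, 20, Xia, Lee), (10, 1982, Echo, 31, Ola, Wes), (10, 1982, Echo, 31, Uma, Uma), (10, 1982, Echo, 31, Xia, Lee), (10, 2010, Echo, 15, Ola, Wes), (10, 2010, Echo, 15, Uma, Uma), (10, 2010, Echo, 15, Xia, Lee), (10, 2013, Atlas, 7, Ola, Wes), (10, 2013, Atlas, 7, Uma, Uma), (10, 2013, Atlas, 7, Xia, Lee), (34, 1983, Argo, 30, Eve, Zed), (34, 1983, Argo, 30, Gus, Pat), (34, 1983, Argo, 30, Ivy, Lee), (34, 1983, Argo, 30, Mo, Ola), (34, 1983, Argo, 30, Pat, Rae), (34, 1983, Argo, 30, Wes, Fay), (34, 1997, Nova, 38, Eve, Zed), (34, 1997, Nova, 38, Gus, Pat), (34, 1997, Nova, 38, Ivy, Lee), (34, 1997, Nova, 38, Mo, Ola), (34, 1997, Nova, 38, Pat, Rae), (34, 1997, Nova, 38, Wes, Fay), (34, 2008, Beta, 33, Eve, Zed), (34, 2008, Beta, 33, Gus, Pat), (34, 2008, Beta, 33, Ivy, Lee), (34, 2008, Beta, 33, Mo, Ola), (34, 2008, Beta, 33, Pat, Rae), (34, 2008, Beta, 33, Wes, Fay)}.
Joining (Loan ⋈ Member) and Book on title yields {(10, 2013, Atlas, 7, Ola, Wes, bio, 38), (10, 2013, Atlas, 7, Ola, Wes, hr, 38), (10, 2013, Atlas, 7, Uma, Uma, bio, 38), (10, 2013, Atlas, 7, Uma, Uma, hr, 38), (10, 2013, Atlas, 7, Xia, Lee, bio, 38), (10, 2013, Atlas, 7, Xia, Lee, hr, 38), (34, 1983, Argo, 30, Eve, Zed, eng, 22), (34, 1983, Argo, 30, Gus, Pat, eng, 22), (34, 1983, Argo, 30, Ivy, Lee, eng, 22), (34, 1983, Argo, 30, Mo, Ola, eng, 22), (34, 1983, Argo, 30, Pat, Rae, eng, 22), (34, 1983, Argo, 30, Wes, Fay, eng, 22), (34, 2008, Beta, 33, Eve, Zed, p3, 37), (34, 2008, Beta, 33, Eve, Zed, x3, 1), (34, 2008, Beta, 33, Gus, Pat, p3, 37), (34, 2008, Beta, 33, Gus, Pat, x3, 1), (34, 2008, Beta, 33, Ivy, Lee, p3, 37), (34, 2008, Beta, 33, Ivy, Lee, x3, 1), (34, 2008, Beta, 33, Mo, Ola, p3, 37), (34, 2008, Beta, 33, Mo, Ola, x3, 1), (34, 2008, Beta, 33, Pat, Rae, p3, 37), (34, 2008, Beta, 33, Pat, Rae, x3, 1), (34, 2008, Beta, 33, Wes, Fay, p3, 37), (34, 2008, Beta, 33, Wes, Fay, x3, 1)}.
Filtering on title = Argo ∧ year ≤ 2008 leaves {(34, 1983, Argo, 30, Eve, Zed, eng, 22), (34, 1983, Argo, 30, Gus, Pat, eng, 22), (34, 1983, Argo, 30, Ivy, Lee, eng, 22), (34, 1983, Argo, 30, Mo, Ola, eng, 22), (34, 1983, Argo, 30, Pat, Rae, eng, 22), (34, 1983, Argo, 30, Wes, Fay, eng, 22)}.
π_{aid, aname} gives {(30, Eve), (30, Gus), (30, Ivy), (30, Mo), (30, Pat), (30, Wes)}.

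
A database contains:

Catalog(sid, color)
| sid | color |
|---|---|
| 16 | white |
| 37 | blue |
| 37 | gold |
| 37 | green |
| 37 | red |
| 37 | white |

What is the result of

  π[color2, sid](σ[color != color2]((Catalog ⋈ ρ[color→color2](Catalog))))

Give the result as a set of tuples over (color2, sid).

{(blue, 37), (gold, 37), (green, 37), (red, 37), (white, 37)}

ρ[color→color2]: schema becomes (sid, color2); tuples unchanged.
Natural join on sid: {(16, white, white), (37, blue, blue), (37, blue, gold), (37, blue, green), (37, blue, red), (37, blue, white), (37, gold, blue), (37, gold, gold), (37, gold, green), (37, gold, red), (37, gold, white), (37, green, blue), (37, green, gold), (37, green, green), (37, green, red), (37, green, white), (37, red, blue), (37, red, gold), (37, red, green), (37, red, red), (37, red, white), (37, white, blue), (37, white, gold), (37, white, green), (37, white, red), (37, white, white)}
σ[color != color2]: keep tuples satisfying color != color2 → {(37, blue, gold), (37, blue, green), (37, blue, red), (37, blue, white), (37, gold, blue), (37, gold, green), (37, gold, red), (37, gold, white), (37, green, blue), (37, green, gold), (37, green, red), (37, green, white), (37, red, blue), (37, red, gold), (37, red, green), (37, red, white), (37, white, blue), (37, white, gold), (37, white, green), (37, white, red)}
π_{color2, sid} gives {(blue, 37), (gold, 37), (green, 37), (red, 37), (white, 37)} (15 duplicate(s) eliminated).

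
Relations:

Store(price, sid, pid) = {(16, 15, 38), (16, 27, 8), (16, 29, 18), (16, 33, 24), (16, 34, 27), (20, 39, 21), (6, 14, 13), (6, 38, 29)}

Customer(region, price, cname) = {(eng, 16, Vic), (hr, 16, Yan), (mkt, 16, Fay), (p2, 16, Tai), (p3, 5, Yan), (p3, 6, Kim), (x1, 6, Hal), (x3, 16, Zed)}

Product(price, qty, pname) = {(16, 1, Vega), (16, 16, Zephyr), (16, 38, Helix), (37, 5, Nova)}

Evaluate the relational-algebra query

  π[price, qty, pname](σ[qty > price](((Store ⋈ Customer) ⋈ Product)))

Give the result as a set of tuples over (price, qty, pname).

Natural join on price: {(16, 15, 38, eng, Vic), (16, 15, 38, hr, Yan), (16, 15, 38, mkt, Fay), (16, 15, 38, p2, Tai), (16, 15, 38, x3, Zed), (16, 27, 8, eng, Vic), (16, 27, 8, hr, Yan), (16, 27, 8, mkt, Fay), (16, 27, 8, p2, Tai), (16, 27, 8, x3, Zed), (16, 29, 18, eng, Vic), (16, 29, 18, hr, Yan), (16, 29, 18, mkt, Fay), (16, 29, 18, p2, Tai), (16, 29, 18, x3, Zed), (16, 33, 24, eng, Vic), (16, 33, 24, hr, Yan), (16, 33, 24, mkt, Fay), (16, 33, 24, p2, Tai), (16, 33, 24, x3, Zed), (16, 34, 27, eng, Vic), (16, 34, 27, hr, Yan), (16, 34, 27, mkt, Fay), (16, 34, 27, p2, Tai), (16, 34, 27, x3, Zed), (6, 14, 13, p3, Kim), (6, 14, 13, x1, Hal), (6, 38, 29, p3, Kim), (6, 38, 29, x1, Hal)}
Natural join on price: {(16, 15, 38, eng, Vic, 1, Vega), (16, 15, 38, eng, Vic, 16, Zephyr), (16, 15, 38, eng, Vic, 38, Helix), (16, 15, 38, hr, Yan, 1, Vega), (16, 15, 38, hr, Yan, 16, Zephyr), (16, 15, 38, hr, Yan, 38, Helix), (16, 15, 38, mkt, Fay, 1, Vega), (16, 15, 38, mkt, Fay, 16, Zephyr), (16, 15, 38, mkt, Fay, 38, Helix), (16, 15, 38, p2, Tai, 1, Vega), (16, 15, 38, p2, Tai, 16, Zephyr), (16, 15, 38, p2, Tai, 38, Helix), (16, 15, 38, x3, Zed, 1, Vega), (16, 15, 38, x3, Zed, 16, Zephyr), (16, 15, 38, x3, Zed, 38, Helix), (16, 27, 8, eng, Vic, 1, Vega), (16, 27, 8, eng, Vic, 16, Zephyr), (16, 27, 8, eng, Vic, 38, Helix), (16, 27, 8, hr, Yan, 1, Vega), (16, 27, 8, hr, Yan, 16, Zephyr), (16, 27, 8, hr, Yan, 38, Helix), (16, 27, 8, mkt, Fay, 1, Vega), (16, 27, 8, mkt, Fay, 16, Zephyr), (16, 27, 8, mkt, Fay, 38, Helix), (16, 27, 8, p2, Tai, 1, Vega), (16, 27, 8, p2, Tai, 16, Zephyr), (16, 27, 8, p2, Tai, 38, Helix), (16, 27, 8, x3, Zed, 1, Vega), (16, 27, 8, x3, Zed, 16, Zephyr), (16, 27, 8, x3, Zed, 38, Helix), (16, 29, 18, eng, Vic, 1, Vega), (16, 29, 18, eng, Vic, 16, Zephyr), (16, 29, 18, eng, Vic, 38, Helix), (16, 29, 18, hr, Yan, 1, Vega), (16, 29, 18, hr, Yan, 16, Zephyr), (16, 29, 18, hr, Yan, 38, Helix), (16, 29, 18, mkt, Fay, 1, Vega), (16, 29, 18, mkt, Fay, 16, Zephyr), (16, 29, 18, mkt, Fay, 38, Helix), (16, 29, 18, p2, Tai, 1, Vega), (16, 29, 18, p2, Tai, 16, Zephyr), (16, 29, 18, p2, Tai, 38, Helix), (16, 29, 18, x3, Zed, 1, Vega), (16, 29, 18, x3, Zed, 16, Zephyr), (16, 29, 18, x3, Zed, 38, Helix), (16, 33, 24, eng, Vic, 1, Vega), (16, 33, 24, eng, Vic, 16, Zephyr), (16, 33, 24, eng, Vic, 38, Helix), (16, 33, 24, hr, Yan, 1, Vega), (16, 33, 24, hr, Yan, 16, Zephyr), (16, 33, 24, hr, Yan, 38, Helix), (16, 33, 24, mkt, Fay, 1, Vega), (16, 33, 24, mkt, Fay, 16, Zephyr), (16, 33, 24, mkt, Fay, 38, Helix), (16, 33, 24, p2, Tai, 1, Vega), (16, 33, 24, p2, Tai, 16, Zephyr), (16, 33, 24, p2, Tai, 38, Helix), (16, 33, 24, x3, Zed, 1, Vega), (16, 33, 24, x3, Zed, 16, Zephyr), (16, 33, 24, x3, Zed, 38, Helix), (16, 34, 27, eng, Vic, 1, Vega), (16, 34, 27, eng, Vic, 16, Zephyr), (16, 34, 27, eng, Vic, 38, Helix), (16, 34, 27, hr, Yan, 1, Vega), (16, 34, 27, hr, Yan, 16, Zephyr), (16, 34, 27, hr, Yan, 38, Helix), (16, 34, 27, mkt, Fay, 1, Vega), (16, 34, 27, mkt, Fay, 16, Zephyr), (16, 34, 27, mkt, Fay, 38, Helix), (16, 34, 27, p2, Tai, 1, Vega), (16, 34, 27, p2, Tai, 16, Zephyr), (16, 34, 27, p2, Tai, 38, Helix), (16, 34, 27, x3, Zed, 1, Vega), (16, 34, 27, x3, Zed, 16, Zephyr), (16, 34, 27, x3, Zed, 38, Helix)}
Apply σ_{qty > price}; surviving tuples: {(16, 15, 38, eng, Vic, 38, Helix), (16, 15, 38, hr, Yan, 38, Helix), (16, 15, 38, mkt, Fay, 38, Helix), (16, 15, 38, p2, Tai, 38, Helix), (16, 15, 38, x3, Zed, 38, Helix), (16, 27, 8, eng, Vic, 38, Helix), (16, 27, 8, hr, Yan, 38, Helix), (16, 27, 8, mkt, Fay, 38, Helix), (16, 27, 8, p2, Tai, 38, Helix), (16, 27, 8, x3, Zed, 38, Helix), (16, 29, 18, eng, Vic, 38, Helix), (16, 29, 18, hr, Yan, 38, Helix), (16, 29, 18, mkt, Fay, 38, Helix), (16, 29, 18, p2, Tai, 38, Helix), (16, 29, 18, x3, Zed, 38, Helix), (16, 33, 24, eng, Vic, 38, Helix), (16, 33, 24, hr, Yan, 38, Helix), (16, 33, 24, mkt, Fay, 38, Helix), (16, 33, 24, p2, Tai, 38, Helix), (16, 33, 24, x3, Zed, 38, Helix), (16, 34, 27, eng, Vic, 38, Helix), (16, 34, 27, hr, Yan, 38, Helix), (16, 34, 27, mkt, Fay, 38, Helix), (16, 34, 27, p2, Tai, 38, Helix), (16, 34, 27, x3, Zed, 38, Helix)}
Projecting to price, qty, pname (24 duplicate(s) eliminated): {(16, 38, Helix)}

{(16, 38, Helix)}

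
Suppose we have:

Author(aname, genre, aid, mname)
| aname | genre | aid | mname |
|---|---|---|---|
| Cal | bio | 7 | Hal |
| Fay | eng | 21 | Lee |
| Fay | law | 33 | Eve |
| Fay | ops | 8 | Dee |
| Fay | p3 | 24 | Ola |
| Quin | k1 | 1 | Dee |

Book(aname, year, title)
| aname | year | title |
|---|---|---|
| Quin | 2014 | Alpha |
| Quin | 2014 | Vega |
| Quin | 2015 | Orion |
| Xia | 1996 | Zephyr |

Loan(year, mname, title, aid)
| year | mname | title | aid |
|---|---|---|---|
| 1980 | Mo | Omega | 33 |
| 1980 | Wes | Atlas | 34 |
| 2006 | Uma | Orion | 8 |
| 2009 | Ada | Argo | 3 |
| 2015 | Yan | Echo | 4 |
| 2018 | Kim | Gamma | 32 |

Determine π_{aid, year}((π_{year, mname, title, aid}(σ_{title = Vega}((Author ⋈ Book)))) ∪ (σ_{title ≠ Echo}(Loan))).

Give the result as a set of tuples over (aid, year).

{(1, 2014), (3, 2009), (32, 2018), (33, 1980), (34, 1980), (8, 2006)}

Author ⋈ Book (natural join on aname): {(Quin, k1, 1, Dee, 2014, Alpha), (Quin, k1, 1, Dee, 2014, Vega), (Quin, k1, 1, Dee, 2015, Orion)}
Apply σ_{title = Vega}; surviving tuples: {(Quin, k1, 1, Dee, 2014, Vega)}
π[year, mname, title, aid]: project onto (year, mname, title, aid) → {(2014, Dee, Vega, 1)}
Apply σ_{title ≠ Echo}; surviving tuples: {(1980, Mo, Omega, 33), (1980, Wes, Atlas, 34), (2006, Uma, Orion, 8), (2009, Ada, Argo, 3), (2018, Kim, Gamma, 32)}
Set union of the two operands is {(1980, Mo, Omega, 33), (1980, Wes, Atlas, 34), (2006, Uma, Orion, 8), (2009, Ada, Argo, 3), (2014, Dee, Vega, 1), (2018, Kim, Gamma, 32)}.
π[aid, year]: project onto (aid, year) → {(1, 2014), (3, 2009), (32, 2018), (33, 1980), (34, 1980), (8, 2006)}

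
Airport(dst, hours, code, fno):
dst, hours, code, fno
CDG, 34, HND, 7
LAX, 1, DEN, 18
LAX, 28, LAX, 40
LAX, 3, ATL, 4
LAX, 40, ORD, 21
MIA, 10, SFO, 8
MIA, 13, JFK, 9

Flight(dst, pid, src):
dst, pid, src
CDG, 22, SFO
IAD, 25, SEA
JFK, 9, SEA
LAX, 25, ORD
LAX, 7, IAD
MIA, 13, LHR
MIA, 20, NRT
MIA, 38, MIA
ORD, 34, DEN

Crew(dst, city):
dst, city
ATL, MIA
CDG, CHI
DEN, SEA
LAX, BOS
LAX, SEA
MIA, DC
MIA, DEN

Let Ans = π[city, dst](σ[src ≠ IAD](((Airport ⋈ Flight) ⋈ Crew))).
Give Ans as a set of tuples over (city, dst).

Natural join on dst: {(CDG, 34, HND, 7, 22, SFO), (LAX, 1, DEN, 18, 25, ORD), (LAX, 1, DEN, 18, 7, IAD), (LAX, 28, LAX, 40, 25, ORD), (LAX, 28, LAX, 40, 7, IAD), (LAX, 3, ATL, 4, 25, ORD), (LAX, 3, ATL, 4, 7, IAD), (LAX, 40, ORD, 21, 25, ORD), (LAX, 40, ORD, 21, 7, IAD), (MIA, 10, SFO, 8, 13, LHR), (MIA, 10, SFO, 8, 20, NRT), (MIA, 10, SFO, 8, 38, MIA), (MIA, 13, JFK, 9, 13, LHR), (MIA, 13, JFK, 9, 20, NRT), (MIA, 13, JFK, 9, 38, MIA)}
Natural join on dst: {(CDG, 34, HND, 7, 22, SFO, CHI), (LAX, 1, DEN, 18, 25, ORD, BOS), (LAX, 1, DEN, 18, 25, ORD, SEA), (LAX, 1, DEN, 18, 7, IAD, BOS), (LAX, 1, DEN, 18, 7, IAD, SEA), (LAX, 28, LAX, 40, 25, ORD, BOS), (LAX, 28, LAX, 40, 25, ORD, SEA), (LAX, 28, LAX, 40, 7, IAD, BOS), (LAX, 28, LAX, 40, 7, IAD, SEA), (LAX, 3, ATL, 4, 25, ORD, BOS), (LAX, 3, ATL, 4, 25, ORD, SEA), (LAX, 3, ATL, 4, 7, IAD, BOS), (LAX, 3, ATL, 4, 7, IAD, SEA), (LAX, 40, ORD, 21, 25, ORD, BOS), (LAX, 40, ORD, 21, 25, ORD, SEA), (LAX, 40, ORD, 21, 7, IAD, BOS), (LAX, 40, ORD, 21, 7, IAD, SEA), (MIA, 10, SFO, 8, 13, LHR, DC), (MIA, 10, SFO, 8, 13, LHR, DEN), (MIA, 10, SFO, 8, 20, NRT, DC), (MIA, 10, SFO, 8, 20, NRT, DEN), (MIA, 10, SFO, 8, 38, MIA, DC), (MIA, 10, SFO, 8, 38, MIA, DEN), (MIA, 13, JFK, 9, 13, LHR, DC), (MIA, 13, JFK, 9, 13, LHR, DEN), (MIA, 13, JFK, 9, 20, NRT, DC), (MIA, 13, JFK, 9, 20, NRT, DEN), (MIA, 13, JFK, 9, 38, MIA, DC), (MIA, 13, JFK, 9, 38, MIA, DEN)}
Selection src ≠ IAD: {(CDG, 34, HND, 7, 22, SFO, CHI), (LAX, 1, DEN, 18, 25, ORD, BOS), (LAX, 1, DEN, 18, 25, ORD, SEA), (LAX, 28, LAX, 40, 25, ORD, BOS), (LAX, 28, LAX, 40, 25, ORD, SEA), (LAX, 3, ATL, 4, 25, ORD, BOS), (LAX, 3, ATL, 4, 25, ORD, SEA), (LAX, 40, ORD, 21, 25, ORD, BOS), (LAX, 40, ORD, 21, 25, ORD, SEA), (MIA, 10, SFO, 8, 13, LHR, DC), (MIA, 10, SFO, 8, 13, LHR, DEN), (MIA, 10, SFO, 8, 20, NRT, DC), (MIA, 10, SFO, 8, 20, NRT, DEN), (MIA, 10, SFO, 8, 38, MIA, DC), (MIA, 10, SFO, 8, 38, MIA, DEN), (MIA, 13, JFK, 9, 13, LHR, DC), (MIA, 13, JFK, 9, 13, LHR, DEN), (MIA, 13, JFK, 9, 20, NRT, DC), (MIA, 13, JFK, 9, 20, NRT, DEN), (MIA, 13, JFK, 9, 38, MIA, DC), (MIA, 13, JFK, 9, 38, MIA, DEN)}
Projecting to city, dst (16 duplicate(s) eliminated): {(BOS, LAX), (CHI, CDG), (DC, MIA), (DEN, MIA), (SEA, LAX)}

{(BOS, LAX), (CHI, CDG), (DC, MIA), (DEN, MIA), (SEA, LAX)}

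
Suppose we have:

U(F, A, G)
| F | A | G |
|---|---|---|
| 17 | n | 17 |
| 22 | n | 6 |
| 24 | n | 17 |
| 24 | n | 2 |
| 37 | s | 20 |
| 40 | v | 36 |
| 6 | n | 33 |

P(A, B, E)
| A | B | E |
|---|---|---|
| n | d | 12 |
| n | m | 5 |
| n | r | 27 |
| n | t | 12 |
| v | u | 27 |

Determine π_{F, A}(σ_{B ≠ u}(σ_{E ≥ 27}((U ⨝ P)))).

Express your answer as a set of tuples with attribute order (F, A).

{(17, n), (22, n), (24, n), (6, n)}

U ⋈ P (natural join on A): {(17, n, 17, d, 12), (17, n, 17, m, 5), (17, n, 17, r, 27), (17, n, 17, t, 12), (22, n, 6, d, 12), (22, n, 6, m, 5), (22, n, 6, r, 27), (22, n, 6, t, 12), (24, n, 17, d, 12), (24, n, 17, m, 5), (24, n, 17, r, 27), (24, n, 17, t, 12), (24, n, 2, d, 12), (24, n, 2, m, 5), (24, n, 2, r, 27), (24, n, 2, t, 12), (40, v, 36, u, 27), (6, n, 33, d, 12), (6, n, 33, m, 5), (6, n, 33, r, 27), (6, n, 33, t, 12)}
Filtering on E ≥ 27 leaves {(17, n, 17, r, 27), (22, n, 6, r, 27), (24, n, 17, r, 27), (24, n, 2, r, 27), (40, v, 36, u, 27), (6, n, 33, r, 27)}.
Filtering on B ≠ u leaves {(17, n, 17, r, 27), (22, n, 6, r, 27), (24, n, 17, r, 27), (24, n, 2, r, 27), (6, n, 33, r, 27)}.
Projecting to F, A (1 duplicate(s) eliminated): {(17, n), (22, n), (24, n), (6, n)}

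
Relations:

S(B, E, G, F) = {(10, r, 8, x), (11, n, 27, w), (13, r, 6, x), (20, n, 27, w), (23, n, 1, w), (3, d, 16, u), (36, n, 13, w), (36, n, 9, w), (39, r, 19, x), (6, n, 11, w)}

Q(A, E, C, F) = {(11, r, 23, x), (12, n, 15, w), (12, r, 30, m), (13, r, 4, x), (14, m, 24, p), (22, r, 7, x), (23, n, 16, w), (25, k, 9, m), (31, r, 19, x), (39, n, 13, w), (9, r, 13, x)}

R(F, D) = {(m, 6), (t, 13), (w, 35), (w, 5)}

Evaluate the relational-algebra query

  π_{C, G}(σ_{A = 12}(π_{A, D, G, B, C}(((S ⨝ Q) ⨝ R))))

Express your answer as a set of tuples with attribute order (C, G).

Natural join on E, F: {(10, r, 8, x, 11, 23), (10, r, 8, x, 13, 4), (10, r, 8, x, 22, 7), (10, r, 8, x, 31, 19), (10, r, 8, x, 9, 13), (11, n, 27, w, 12, 15), (11, n, 27, w, 23, 16), (11, n, 27, w, 39, 13), (13, r, 6, x, 11, 23), (13, r, 6, x, 13, 4), (13, r, 6, x, 22, 7), (13, r, 6, x, 31, 19), (13, r, 6, x, 9, 13), (20, n, 27, w, 12, 15), (20, n, 27, w, 23, 16), (20, n, 27, w, 39, 13), (23, n, 1, w, 12, 15), (23, n, 1, w, 23, 16), (23, n, 1, w, 39, 13), (36, n, 13, w, 12, 15), (36, n, 13, w, 23, 16), (36, n, 13, w, 39, 13), (36, n, 9, w, 12, 15), (36, n, 9, w, 23, 16), (36, n, 9, w, 39, 13), (39, r, 19, x, 11, 23), (39, r, 19, x, 13, 4), (39, r, 19, x, 22, 7), (39, r, 19, x, 31, 19), (39, r, 19, x, 9, 13), (6, n, 11, w, 12, 15), (6, n, 11, w, 23, 16), (6, n, 11, w, 39, 13)}
Natural join on F: {(11, n, 27, w, 12, 15, 35), (11, n, 27, w, 12, 15, 5), (11, n, 27, w, 23, 16, 35), (11, n, 27, w, 23, 16, 5), (11, n, 27, w, 39, 13, 35), (11, n, 27, w, 39, 13, 5), (20, n, 27, w, 12, 15, 35), (20, n, 27, w, 12, 15, 5), (20, n, 27, w, 23, 16, 35), (20, n, 27, w, 23, 16, 5), (20, n, 27, w, 39, 13, 35), (20, n, 27, w, 39, 13, 5), (23, n, 1, w, 12, 15, 35), (23, n, 1, w, 12, 15, 5), (23, n, 1, w, 23, 16, 35), (23, n, 1, w, 23, 16, 5), (23, n, 1, w, 39, 13, 35), (23, n, 1, w, 39, 13, 5), (36, n, 13, w, 12, 15, 35), (36, n, 13, w, 12, 15, 5), (36, n, 13, w, 23, 16, 35), (36, n, 13, w, 23, 16, 5), (36, n, 13, w, 39, 13, 35), (36, n, 13, w, 39, 13, 5), (36, n, 9, w, 12, 15, 35), (36, n, 9, w, 12, 15, 5), (36, n, 9, w, 23, 16, 35), (36, n, 9, w, 23, 16, 5), (36, n, 9, w, 39, 13, 35), (36, n, 9, w, 39, 13, 5), (6, n, 11, w, 12, 15, 35), (6, n, 11, w, 12, 15, 5), (6, n, 11, w, 23, 16, 35), (6, n, 11, w, 23, 16, 5), (6, n, 11, w, 39, 13, 35), (6, n, 11, w, 39, 13, 5)}
Keep only column(s) A, D, G, B, C: {(12, 35, 1, 23, 15), (12, 35, 11, 6, 15), (12, 35, 13, 36, 15), (12, 35, 27, 11, 15), (12, 35, 27, 20, 15), (12, 35, 9, 36, 15), (12, 5, 1, 23, 15), (12, 5, 11, 6, 15), (12, 5, 13, 36, 15), (12, 5, 27, 11, 15), (12, 5, 27, 20, 15), (12, 5, 9, 36, 15), (23, 35, 1, 23, 16), (23, 35, 11, 6, 16), (23, 35, 13, 36, 16), (23, 35, 27, 11, 16), (23, 35, 27, 20, 16), (23, 35, 9, 36, 16), (23, 5, 1, 23, 16), (23, 5, 11, 6, 16), (23, 5, 13, 36, 16), (23, 5, 27, 11, 16), (23, 5, 27, 20, 16), (23, 5, 9, 36, 16), (39, 35, 1, 23, 13), (39, 35, 11, 6, 13), (39, 35, 13, 36, 13), (39, 35, 27, 11, 13), (39, 35, 27, 20, 13), (39, 35, 9, 36, 13), (39, 5, 1, 23, 13), (39, 5, 11, 6, 13), (39, 5, 13, 36, 13), (39, 5, 27, 11, 13), (39, 5, 27, 20, 13), (39, 5, 9, 36, 13)}
Selection A = 12: {(12, 35, 1, 23, 15), (12, 35, 11, 6, 15), (12, 35, 13, 36, 15), (12, 35, 27, 11, 15), (12, 35, 27, 20, 15), (12, 35, 9, 36, 15), (12, 5, 1, 23, 15), (12, 5, 11, 6, 15), (12, 5, 13, 36, 15), (12, 5, 27, 11, 15), (12, 5, 27, 20, 15), (12, 5, 9, 36, 15)}
Keep only column(s) C, G (7 duplicate(s) eliminated): {(15, 1), (15, 11), (15, 13), (15, 27), (15, 9)}

{(15, 1), (15, 11), (15, 13), (15, 27), (15, 9)}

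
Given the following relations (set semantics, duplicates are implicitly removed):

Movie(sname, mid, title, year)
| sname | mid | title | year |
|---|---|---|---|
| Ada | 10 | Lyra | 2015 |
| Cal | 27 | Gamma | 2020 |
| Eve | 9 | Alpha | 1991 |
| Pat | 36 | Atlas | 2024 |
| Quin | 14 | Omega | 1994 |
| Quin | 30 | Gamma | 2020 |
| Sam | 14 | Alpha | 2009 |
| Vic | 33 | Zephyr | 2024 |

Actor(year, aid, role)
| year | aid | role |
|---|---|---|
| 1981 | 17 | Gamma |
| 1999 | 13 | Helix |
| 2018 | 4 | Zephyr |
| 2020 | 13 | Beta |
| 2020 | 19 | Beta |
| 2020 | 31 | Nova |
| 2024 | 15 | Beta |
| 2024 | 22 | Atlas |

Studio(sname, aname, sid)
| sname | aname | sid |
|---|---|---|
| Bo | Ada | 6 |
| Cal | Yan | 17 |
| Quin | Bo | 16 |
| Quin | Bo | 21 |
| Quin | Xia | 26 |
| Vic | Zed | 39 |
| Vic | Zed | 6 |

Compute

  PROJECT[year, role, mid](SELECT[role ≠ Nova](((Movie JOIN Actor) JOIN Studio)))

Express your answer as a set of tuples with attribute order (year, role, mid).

{(2020, Beta, 27), (2020, Beta, 30), (2024, Atlas, 33), (2024, Beta, 33)}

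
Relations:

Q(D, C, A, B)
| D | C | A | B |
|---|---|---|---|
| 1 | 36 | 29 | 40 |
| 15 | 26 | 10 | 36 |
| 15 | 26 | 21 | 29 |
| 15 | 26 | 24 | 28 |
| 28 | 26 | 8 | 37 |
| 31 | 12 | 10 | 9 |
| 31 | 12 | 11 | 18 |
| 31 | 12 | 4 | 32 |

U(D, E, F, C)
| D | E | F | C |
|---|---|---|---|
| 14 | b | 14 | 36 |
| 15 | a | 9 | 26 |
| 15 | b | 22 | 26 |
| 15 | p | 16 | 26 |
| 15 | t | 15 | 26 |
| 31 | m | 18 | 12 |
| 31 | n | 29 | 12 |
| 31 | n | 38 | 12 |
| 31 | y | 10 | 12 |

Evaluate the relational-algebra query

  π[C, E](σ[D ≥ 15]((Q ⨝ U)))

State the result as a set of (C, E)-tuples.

{(12, m), (12, n), (12, y), (26, a), (26, b), (26, p), (26, t)}

Natural join on D, C: {(15, 26, 10, 36, a, 9), (15, 26, 10, 36, b, 22), (15, 26, 10, 36, p, 16), (15, 26, 10, 36, t, 15), (15, 26, 21, 29, a, 9), (15, 26, 21, 29, b, 22), (15, 26, 21, 29, p, 16), (15, 26, 21, 29, t, 15), (15, 26, 24, 28, a, 9), (15, 26, 24, 28, b, 22), (15, 26, 24, 28, p, 16), (15, 26, 24, 28, t, 15), (31, 12, 10, 9, m, 18), (31, 12, 10, 9, n, 29), (31, 12, 10, 9, n, 38), (31, 12, 10, 9, y, 10), (31, 12, 11, 18, m, 18), (31, 12, 11, 18, n, 29), (31, 12, 11, 18, n, 38), (31, 12, 11, 18, y, 10), (31, 12, 4, 32, m, 18), (31, 12, 4, 32, n, 29), (31, 12, 4, 32, n, 38), (31, 12, 4, 32, y, 10)}
σ[D ≥ 15]: keep tuples satisfying D ≥ 15 → {(15, 26, 10, 36, a, 9), (15, 26, 10, 36, b, 22), (15, 26, 10, 36, p, 16), (15, 26, 10, 36, t, 15), (15, 26, 21, 29, a, 9), (15, 26, 21, 29, b, 22), (15, 26, 21, 29, p, 16), (15, 26, 21, 29, t, 15), (15, 26, 24, 28, a, 9), (15, 26, 24, 28, b, 22), (15, 26, 24, 28, p, 16), (15, 26, 24, 28, t, 15), (31, 12, 10, 9, m, 18), (31, 12, 10, 9, n, 29), (31, 12, 10, 9, n, 38), (31, 12, 10, 9, y, 10), (31, 12, 11, 18, m, 18), (31, 12, 11, 18, n, 29), (31, 12, 11, 18, n, 38), (31, 12, 11, 18, y, 10), (31, 12, 4, 32, m, 18), (31, 12, 4, 32, n, 29), (31, 12, 4, 32, n, 38), (31, 12, 4, 32, y, 10)}
Projecting to C, E (17 duplicate(s) eliminated): {(12, m), (12, n), (12, y), (26, a), (26, b), (26, p), (26, t)}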